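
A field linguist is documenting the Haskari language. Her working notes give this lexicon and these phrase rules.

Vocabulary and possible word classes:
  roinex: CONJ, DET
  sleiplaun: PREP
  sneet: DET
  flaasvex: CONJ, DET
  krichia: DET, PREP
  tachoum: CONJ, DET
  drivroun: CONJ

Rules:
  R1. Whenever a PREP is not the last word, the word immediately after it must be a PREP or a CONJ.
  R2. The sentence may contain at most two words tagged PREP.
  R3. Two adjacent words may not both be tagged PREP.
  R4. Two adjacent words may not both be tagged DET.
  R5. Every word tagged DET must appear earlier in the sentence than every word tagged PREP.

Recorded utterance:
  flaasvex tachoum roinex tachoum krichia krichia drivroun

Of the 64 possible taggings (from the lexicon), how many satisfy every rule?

Candidates per position — 1:flaasvex {CONJ,DET}; 2:tachoum {CONJ,DET}; 3:roinex {CONJ,DET}; 4:tachoum {CONJ,DET}; 5:krichia {DET,PREP}; 6:krichia {DET,PREP}; 7:drivroun {CONJ}.
There are 64 candidate sequences in total.
The sequences that satisfy every rule: CONJ CONJ CONJ CONJ DET PREP CONJ; CONJ CONJ DET CONJ DET PREP CONJ; CONJ DET CONJ CONJ DET PREP CONJ; DET CONJ CONJ CONJ DET PREP CONJ; DET CONJ DET CONJ DET PREP CONJ.
Count = 5.

5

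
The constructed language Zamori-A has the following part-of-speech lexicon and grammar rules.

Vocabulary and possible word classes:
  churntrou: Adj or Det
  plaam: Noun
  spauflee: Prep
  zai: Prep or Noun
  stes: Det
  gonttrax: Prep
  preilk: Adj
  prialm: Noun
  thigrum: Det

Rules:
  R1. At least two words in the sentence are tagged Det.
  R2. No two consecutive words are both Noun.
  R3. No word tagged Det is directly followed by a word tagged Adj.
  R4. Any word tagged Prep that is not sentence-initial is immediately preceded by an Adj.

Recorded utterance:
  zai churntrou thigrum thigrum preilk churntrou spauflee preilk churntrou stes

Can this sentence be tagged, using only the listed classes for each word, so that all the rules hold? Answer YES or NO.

Candidates per position — 1:zai {Prep,Noun}; 2:churntrou {Adj,Det}; 3:thigrum {Det}; 4:thigrum {Det}; 5:preilk {Adj}; 6:churntrou {Adj,Det}; 7:spauflee {Prep}; 8:preilk {Adj}; 9:churntrou {Adj,Det}; 10:stes {Det}.
Rule 3 cannot be satisfied by any choice of tags from the lexicon.
So there is no consistent tagging.

NO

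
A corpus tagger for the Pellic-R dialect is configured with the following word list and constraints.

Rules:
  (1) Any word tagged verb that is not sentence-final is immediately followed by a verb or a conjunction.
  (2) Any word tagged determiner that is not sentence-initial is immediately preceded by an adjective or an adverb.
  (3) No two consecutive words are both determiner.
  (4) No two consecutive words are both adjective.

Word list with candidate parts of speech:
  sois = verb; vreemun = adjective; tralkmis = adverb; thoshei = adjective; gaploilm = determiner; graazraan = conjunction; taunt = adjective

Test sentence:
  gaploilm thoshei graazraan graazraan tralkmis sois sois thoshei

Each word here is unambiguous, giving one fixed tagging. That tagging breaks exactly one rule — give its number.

1

Fixed tagging: determiner adjective conjunction conjunction adverb verb verb adjective.
Checking each rule: R1 fails, R2 ok, R3 ok, R4 ok.
Only rule 1 fails.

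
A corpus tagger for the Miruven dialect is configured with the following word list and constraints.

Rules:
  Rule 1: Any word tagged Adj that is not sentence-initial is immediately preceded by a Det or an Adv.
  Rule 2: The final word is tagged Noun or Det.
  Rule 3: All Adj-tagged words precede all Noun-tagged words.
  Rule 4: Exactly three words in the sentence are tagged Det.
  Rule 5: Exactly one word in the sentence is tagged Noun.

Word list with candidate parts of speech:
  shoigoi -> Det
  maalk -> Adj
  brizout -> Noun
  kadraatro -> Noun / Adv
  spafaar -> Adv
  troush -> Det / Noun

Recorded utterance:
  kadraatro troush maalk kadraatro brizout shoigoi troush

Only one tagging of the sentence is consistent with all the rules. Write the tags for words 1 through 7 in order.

Candidates per position — 1:kadraatro {Noun,Adv}; 2:troush {Det,Noun}; 3:maalk {Adj}; 4:kadraatro {Noun,Adv}; 5:brizout {Noun}; 6:shoigoi {Det}; 7:troush {Det,Noun}.
At position 1, choosing Noun makes rule 3 impossible to satisfy; hence Adv.
At position 2, choosing Noun makes rule 1 impossible to satisfy; hence Det.
At position 4, choosing Noun makes rule 5 impossible to satisfy; hence Adv.
At position 7, choosing Noun makes rule 4 impossible to satisfy; hence Det.
The unique satisfying tagging is: Adv Det Adj Adv Noun Det Det.
Verifying each rule — rule 1 ✓; rule 2 ✓; rule 3 ✓; rule 4 ✓; rule 5 ✓.

Adv Det Adj Adv Noun Det Det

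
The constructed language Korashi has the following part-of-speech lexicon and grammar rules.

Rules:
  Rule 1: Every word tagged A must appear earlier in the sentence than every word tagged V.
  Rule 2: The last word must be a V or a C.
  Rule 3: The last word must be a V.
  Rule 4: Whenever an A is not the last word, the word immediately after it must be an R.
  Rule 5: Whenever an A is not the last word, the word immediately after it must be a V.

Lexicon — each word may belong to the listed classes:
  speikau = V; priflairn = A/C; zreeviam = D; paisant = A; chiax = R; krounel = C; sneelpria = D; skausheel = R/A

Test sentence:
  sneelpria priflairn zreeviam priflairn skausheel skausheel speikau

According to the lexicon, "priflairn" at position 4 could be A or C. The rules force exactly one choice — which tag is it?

C

Candidates per position — 1:sneelpria {D}; 2:priflairn {A,C}; 3:zreeviam {D}; 4:priflairn {A,C}; 5:skausheel {R,A}; 6:skausheel {R,A}; 7:speikau {V}.
Position 2: tagging it A would leave rule 4 unsatisfiable, so it must be C.
Position 4: tagging it A would leave rule 5 unsatisfiable, so it must be C.
Position 5: tagging it A would leave rule 5 unsatisfiable, so it must be R.
Position 6: tagging it A would leave rule 4 unsatisfiable, so it must be R.
So the tagging must be: D C D C R R V.
Rule-by-rule: rule 1 ✓; rule 2 ✓; rule 3 ✓; rule 4 ✓; rule 5 ✓.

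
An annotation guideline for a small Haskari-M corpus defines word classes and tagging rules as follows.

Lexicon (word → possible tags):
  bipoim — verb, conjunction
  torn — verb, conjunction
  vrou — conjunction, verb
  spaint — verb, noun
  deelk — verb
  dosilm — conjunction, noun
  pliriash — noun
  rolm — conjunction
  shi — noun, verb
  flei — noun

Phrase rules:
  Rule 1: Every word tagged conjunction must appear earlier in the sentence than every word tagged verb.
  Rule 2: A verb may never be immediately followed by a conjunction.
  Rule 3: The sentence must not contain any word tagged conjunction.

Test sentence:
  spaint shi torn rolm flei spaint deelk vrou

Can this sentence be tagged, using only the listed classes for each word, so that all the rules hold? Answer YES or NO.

NO

Candidates per position — 1:spaint {verb,noun}; 2:shi {noun,verb}; 3:torn {verb,conjunction}; 4:rolm {conjunction}; 5:flei {noun}; 6:spaint {verb,noun}; 7:deelk {verb}; 8:vrou {conjunction,verb}.
Rule 3 cannot be satisfied by any choice of tags from the lexicon.
So there is no consistent tagging.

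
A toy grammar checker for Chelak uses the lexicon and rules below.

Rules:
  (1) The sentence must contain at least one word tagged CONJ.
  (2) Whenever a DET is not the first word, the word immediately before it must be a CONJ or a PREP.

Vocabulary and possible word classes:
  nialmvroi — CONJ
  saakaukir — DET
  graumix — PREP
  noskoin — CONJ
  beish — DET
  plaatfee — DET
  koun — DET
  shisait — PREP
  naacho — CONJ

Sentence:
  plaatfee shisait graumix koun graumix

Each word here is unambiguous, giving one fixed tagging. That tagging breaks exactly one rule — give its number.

Fixed tagging: DET PREP PREP DET PREP.
Checking each rule: R1 violated, R2 holds.
Only rule 1 fails.

1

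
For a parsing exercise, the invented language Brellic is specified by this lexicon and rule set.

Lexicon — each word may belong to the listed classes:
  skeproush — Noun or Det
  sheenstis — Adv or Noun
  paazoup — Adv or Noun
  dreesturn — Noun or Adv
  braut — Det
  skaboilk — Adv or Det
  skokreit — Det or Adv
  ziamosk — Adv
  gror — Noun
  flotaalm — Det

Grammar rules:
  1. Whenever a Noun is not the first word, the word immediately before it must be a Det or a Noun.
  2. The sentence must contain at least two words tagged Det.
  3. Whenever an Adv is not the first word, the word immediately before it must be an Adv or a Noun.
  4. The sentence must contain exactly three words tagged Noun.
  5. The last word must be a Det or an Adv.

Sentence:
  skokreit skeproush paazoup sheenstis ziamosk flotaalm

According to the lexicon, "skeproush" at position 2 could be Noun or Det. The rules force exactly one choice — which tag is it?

Noun

Candidates per position — 1:skokreit {Det,Adv}; 2:skeproush {Noun,Det}; 3:paazoup {Adv,Noun}; 4:sheenstis {Adv,Noun}; 5:ziamosk {Adv}; 6:flotaalm {Det}.
Position 2: tagging it Det would leave rule 4 unsatisfiable, so it must be Noun.
Position 3: tagging it Adv would leave rule 4 unsatisfiable, so it must be Noun.
Position 4: tagging it Adv would leave rule 4 unsatisfiable, so it must be Noun.
Position 1: tagging it Adv would leave rule 1 unsatisfiable, so it must be Det.
The only consistent sequence is: Det Noun Noun Noun Adv Det.
Checking: rule 1 ✓; rule 2 ✓; rule 3 ✓; rule 4 ✓; rule 5 ✓.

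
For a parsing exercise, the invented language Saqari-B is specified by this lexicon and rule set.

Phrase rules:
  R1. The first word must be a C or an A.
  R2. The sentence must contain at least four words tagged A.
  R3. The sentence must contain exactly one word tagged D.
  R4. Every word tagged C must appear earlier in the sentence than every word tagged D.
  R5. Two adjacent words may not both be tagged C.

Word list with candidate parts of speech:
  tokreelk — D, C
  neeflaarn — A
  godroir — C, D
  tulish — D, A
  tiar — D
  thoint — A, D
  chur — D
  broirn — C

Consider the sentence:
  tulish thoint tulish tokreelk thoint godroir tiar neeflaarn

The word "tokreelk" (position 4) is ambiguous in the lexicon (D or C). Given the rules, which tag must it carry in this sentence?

Candidates per position — 1:tulish {D,A}; 2:thoint {A,D}; 3:tulish {D,A}; 4:tokreelk {D,C}; 5:thoint {A,D}; 6:godroir {C,D}; 7:tiar {D}; 8:neeflaarn {A}.
Word 1 cannot be D — rule 1 would then fail for every completion. It is A.
Word 2 cannot be D — rule 3 would then fail for every completion. It is A.
Word 3 cannot be D — rule 3 would then fail for every completion. It is A.
Word 4 cannot be D — rule 3 would then fail for every completion. It is C.
Word 5 cannot be D — rule 3 would then fail for every completion. It is A.
Word 6 cannot be D — rule 3 would then fail for every completion. It is C.
The only consistent sequence is: A A A C A C D A.
Rule-by-rule: rule 1 satisfied; rule 2 satisfied; rule 3 satisfied; rule 4 satisfied; rule 5 satisfied.

C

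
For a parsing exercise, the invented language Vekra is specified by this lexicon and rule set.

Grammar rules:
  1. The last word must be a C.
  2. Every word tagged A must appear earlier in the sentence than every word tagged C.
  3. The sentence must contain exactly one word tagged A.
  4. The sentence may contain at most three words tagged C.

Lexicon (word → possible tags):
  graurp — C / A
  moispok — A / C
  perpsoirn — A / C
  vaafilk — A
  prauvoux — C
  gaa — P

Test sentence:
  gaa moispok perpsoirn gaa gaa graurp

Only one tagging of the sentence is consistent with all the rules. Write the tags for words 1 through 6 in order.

Candidates per position — 1:gaa {P}; 2:moispok {A,C}; 3:perpsoirn {A,C}; 4:gaa {P}; 5:gaa {P}; 6:graurp {C,A}.
If word 6 were A, no tagging could satisfy rule 1; so word 6 is C.
The remaining ambiguous positions (2, 3) are resolved jointly — only one combination satisfies every rule.
That leaves exactly one tagging: P A C P P C.
Check: rule 1 satisfied; rule 2 satisfied; rule 3 satisfied; rule 4 satisfied.

P A C P P C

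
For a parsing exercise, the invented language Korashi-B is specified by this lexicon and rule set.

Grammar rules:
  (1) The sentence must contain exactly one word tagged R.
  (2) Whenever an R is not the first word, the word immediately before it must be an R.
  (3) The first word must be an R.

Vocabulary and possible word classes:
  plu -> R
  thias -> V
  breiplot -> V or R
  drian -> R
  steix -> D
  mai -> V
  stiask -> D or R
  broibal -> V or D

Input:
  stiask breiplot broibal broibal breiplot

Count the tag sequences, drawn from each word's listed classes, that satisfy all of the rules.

Candidates per position — 1:stiask {D,R}; 2:breiplot {V,R}; 3:broibal {V,D}; 4:broibal {V,D}; 5:breiplot {V,R}.
There are 32 candidate sequences in total.
The sequences that satisfy every rule: R V V V V; R V V D V; R V D V V; R V D D V.
Count = 4.

4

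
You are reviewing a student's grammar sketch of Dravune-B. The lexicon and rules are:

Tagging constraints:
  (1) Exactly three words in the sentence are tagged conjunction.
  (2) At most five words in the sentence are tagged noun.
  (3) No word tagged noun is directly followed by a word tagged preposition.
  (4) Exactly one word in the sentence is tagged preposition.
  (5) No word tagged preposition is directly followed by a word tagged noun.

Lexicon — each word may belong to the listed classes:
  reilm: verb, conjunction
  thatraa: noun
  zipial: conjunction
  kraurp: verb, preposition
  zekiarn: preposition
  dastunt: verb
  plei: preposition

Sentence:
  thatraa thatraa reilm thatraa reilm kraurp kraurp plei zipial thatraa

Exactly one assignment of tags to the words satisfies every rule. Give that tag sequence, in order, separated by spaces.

Candidates per position — 1:thatraa {noun}; 2:thatraa {noun}; 3:reilm {verb,conjunction}; 4:thatraa {noun}; 5:reilm {verb,conjunction}; 6:kraurp {verb,preposition}; 7:kraurp {verb,preposition}; 8:plei {preposition}; 9:zipial {conjunction}; 10:thatraa {noun}.
Position 3: tagging it verb would leave rule 1 unsatisfiable, so it must be conjunction.
Position 5: tagging it verb would leave rule 1 unsatisfiable, so it must be conjunction.
Position 6: tagging it preposition would leave rule 4 unsatisfiable, so it must be verb.
Position 7: tagging it preposition would leave rule 4 unsatisfiable, so it must be verb.
The unique satisfying tagging is: noun noun conjunction noun conjunction verb verb preposition conjunction noun.
Rule-by-rule: rule 1 ok; rule 2 ok; rule 3 ok; rule 4 ok; rule 5 ok.

noun noun conjunction noun conjunction verb verb preposition conjunction noun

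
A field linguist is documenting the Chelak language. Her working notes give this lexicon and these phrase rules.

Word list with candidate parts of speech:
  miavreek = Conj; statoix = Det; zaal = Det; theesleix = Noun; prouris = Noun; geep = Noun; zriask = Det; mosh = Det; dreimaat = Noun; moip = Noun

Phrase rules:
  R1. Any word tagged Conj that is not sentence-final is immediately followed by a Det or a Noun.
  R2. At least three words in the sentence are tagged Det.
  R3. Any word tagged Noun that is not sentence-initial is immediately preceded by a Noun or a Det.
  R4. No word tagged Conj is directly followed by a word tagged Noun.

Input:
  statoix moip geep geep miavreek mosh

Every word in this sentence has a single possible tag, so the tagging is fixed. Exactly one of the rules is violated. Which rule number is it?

2

Fixed tagging: Det Noun Noun Noun Conj Det.
Checking each rule: R1 pass, R2 fail, R3 pass, R4 pass.
Only rule 2 fails.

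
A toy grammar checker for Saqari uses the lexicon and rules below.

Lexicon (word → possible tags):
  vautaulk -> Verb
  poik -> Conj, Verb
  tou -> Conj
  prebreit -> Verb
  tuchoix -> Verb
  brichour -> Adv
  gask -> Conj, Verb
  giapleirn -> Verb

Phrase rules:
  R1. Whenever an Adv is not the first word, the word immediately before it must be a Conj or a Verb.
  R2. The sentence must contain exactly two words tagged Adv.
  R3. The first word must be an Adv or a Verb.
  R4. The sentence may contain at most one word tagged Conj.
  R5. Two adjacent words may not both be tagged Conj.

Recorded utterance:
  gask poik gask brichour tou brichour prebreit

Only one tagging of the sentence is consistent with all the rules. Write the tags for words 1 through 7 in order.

Candidates per position — 1:gask {Conj,Verb}; 2:poik {Conj,Verb}; 3:gask {Conj,Verb}; 4:brichour {Adv}; 5:tou {Conj}; 6:brichour {Adv}; 7:prebreit {Verb}.
Position 1: Conj is ruled out by rule 3; that leaves Verb.
Position 2: Conj is ruled out by rule 4; that leaves Verb.
Position 3: Conj is ruled out by rule 4; that leaves Verb.
The unique satisfying tagging is: Verb Verb Verb Adv Conj Adv Verb.
Rule-by-rule: rule 1 ok; rule 2 ok; rule 3 ok; rule 4 ok; rule 5 ok.

Verb Verb Verb Adv Conj Adv Verb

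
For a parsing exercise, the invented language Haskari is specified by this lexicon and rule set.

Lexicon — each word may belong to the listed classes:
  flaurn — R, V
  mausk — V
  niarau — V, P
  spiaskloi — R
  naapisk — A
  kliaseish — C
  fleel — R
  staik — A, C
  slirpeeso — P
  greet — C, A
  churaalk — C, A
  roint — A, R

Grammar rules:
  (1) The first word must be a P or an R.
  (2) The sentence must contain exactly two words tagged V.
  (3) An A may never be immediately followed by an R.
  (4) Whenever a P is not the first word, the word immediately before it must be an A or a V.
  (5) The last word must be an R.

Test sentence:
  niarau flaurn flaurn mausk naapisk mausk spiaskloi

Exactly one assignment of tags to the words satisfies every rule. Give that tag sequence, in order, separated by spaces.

P R R V A V R

Candidates per position — 1:niarau {V,P}; 2:flaurn {R,V}; 3:flaurn {R,V}; 4:mausk {V}; 5:naapisk {A}; 6:mausk {V}; 7:spiaskloi {R}.
Position 1: tagging it V would leave rule 1 unsatisfiable, so it must be P.
Position 2: tagging it V would leave rule 2 unsatisfiable, so it must be R.
Position 3: tagging it V would leave rule 2 unsatisfiable, so it must be R.
The unique satisfying tagging is: P R R V A V R.
Rule-by-rule: rule 1 ok; rule 2 ok; rule 3 ok; rule 4 ok; rule 5 ok.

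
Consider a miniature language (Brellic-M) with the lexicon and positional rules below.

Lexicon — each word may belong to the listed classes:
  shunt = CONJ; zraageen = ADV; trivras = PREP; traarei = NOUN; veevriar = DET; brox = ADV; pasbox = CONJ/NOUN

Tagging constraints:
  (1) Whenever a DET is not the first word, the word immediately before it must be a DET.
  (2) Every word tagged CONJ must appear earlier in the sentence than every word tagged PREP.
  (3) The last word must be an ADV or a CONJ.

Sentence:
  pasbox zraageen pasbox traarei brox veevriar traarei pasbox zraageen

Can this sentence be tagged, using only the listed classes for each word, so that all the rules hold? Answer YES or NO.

NO

Candidates per position — 1:pasbox {CONJ,NOUN}; 2:zraageen {ADV}; 3:pasbox {CONJ,NOUN}; 4:traarei {NOUN}; 5:brox {ADV}; 6:veevriar {DET}; 7:traarei {NOUN}; 8:pasbox {CONJ,NOUN}; 9:zraageen {ADV}.
Rule 1 cannot be satisfied by any choice of tags from the lexicon.
So there is no consistent tagging.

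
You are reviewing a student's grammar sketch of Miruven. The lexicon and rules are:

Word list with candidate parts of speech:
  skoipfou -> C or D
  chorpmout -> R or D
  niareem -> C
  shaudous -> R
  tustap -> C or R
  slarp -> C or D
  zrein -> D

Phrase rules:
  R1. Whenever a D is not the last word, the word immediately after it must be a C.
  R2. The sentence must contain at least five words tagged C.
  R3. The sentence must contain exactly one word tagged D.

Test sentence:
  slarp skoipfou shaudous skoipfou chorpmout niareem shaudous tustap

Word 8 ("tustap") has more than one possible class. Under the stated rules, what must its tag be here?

Candidates per position — 1:slarp {C,D}; 2:skoipfou {C,D}; 3:shaudous {R}; 4:skoipfou {C,D}; 5:chorpmout {R,D}; 6:niareem {C}; 7:shaudous {R}; 8:tustap {C,R}.
Position 1: tagging it D would leave rule 2 unsatisfiable, so it must be C.
Position 2: tagging it D would leave rule 1 unsatisfiable, so it must be C.
Position 4: tagging it D would leave rule 1 unsatisfiable, so it must be C.
Position 5: tagging it R would leave rule 3 unsatisfiable, so it must be D.
Position 8: tagging it R would leave rule 2 unsatisfiable, so it must be C.
The unique satisfying tagging is: C C R C D C R C.
Check: rule 1 satisfied; rule 2 satisfied; rule 3 satisfied.

C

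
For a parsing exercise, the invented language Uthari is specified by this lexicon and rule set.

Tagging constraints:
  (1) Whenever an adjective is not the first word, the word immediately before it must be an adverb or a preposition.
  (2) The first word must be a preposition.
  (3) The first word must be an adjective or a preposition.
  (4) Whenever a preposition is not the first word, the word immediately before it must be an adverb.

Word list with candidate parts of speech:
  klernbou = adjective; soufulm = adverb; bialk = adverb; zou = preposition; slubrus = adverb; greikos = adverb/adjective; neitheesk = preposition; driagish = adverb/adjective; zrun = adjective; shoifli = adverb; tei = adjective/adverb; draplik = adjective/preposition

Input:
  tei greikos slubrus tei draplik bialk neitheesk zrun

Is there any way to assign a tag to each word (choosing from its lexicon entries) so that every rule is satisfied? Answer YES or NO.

NO

Candidates per position — 1:tei {adjective,adverb}; 2:greikos {adverb,adjective}; 3:slubrus {adverb}; 4:tei {adjective,adverb}; 5:draplik {adjective,preposition}; 6:bialk {adverb}; 7:neitheesk {preposition}; 8:zrun {adjective}.
Rule 2 cannot be satisfied by any choice of tags from the lexicon.
So there is no consistent tagging.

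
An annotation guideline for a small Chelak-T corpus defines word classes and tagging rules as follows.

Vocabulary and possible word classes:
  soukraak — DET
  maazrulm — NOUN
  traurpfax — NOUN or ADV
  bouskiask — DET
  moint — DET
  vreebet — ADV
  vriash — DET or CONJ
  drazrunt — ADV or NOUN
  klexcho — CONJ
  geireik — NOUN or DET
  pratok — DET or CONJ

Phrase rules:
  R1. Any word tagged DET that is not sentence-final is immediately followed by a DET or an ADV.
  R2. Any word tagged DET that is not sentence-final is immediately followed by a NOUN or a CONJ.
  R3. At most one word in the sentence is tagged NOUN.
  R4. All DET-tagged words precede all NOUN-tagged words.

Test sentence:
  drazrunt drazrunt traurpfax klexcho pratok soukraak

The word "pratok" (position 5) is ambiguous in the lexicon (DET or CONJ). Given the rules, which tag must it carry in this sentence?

CONJ

Candidates per position — 1:drazrunt {ADV,NOUN}; 2:drazrunt {ADV,NOUN}; 3:traurpfax {NOUN,ADV}; 4:klexcho {CONJ}; 5:pratok {DET,CONJ}; 6:soukraak {DET}.
Position 1: NOUN is ruled out by rule 4; that leaves ADV.
Position 2: NOUN is ruled out by rule 4; that leaves ADV.
Position 3: NOUN is ruled out by rule 4; that leaves ADV.
Position 5: DET is ruled out by rule 2; that leaves CONJ.
The unique satisfying tagging is: ADV ADV ADV CONJ CONJ DET.
Checking: rule 1 ✓; rule 2 ✓; rule 3 ✓; rule 4 ✓.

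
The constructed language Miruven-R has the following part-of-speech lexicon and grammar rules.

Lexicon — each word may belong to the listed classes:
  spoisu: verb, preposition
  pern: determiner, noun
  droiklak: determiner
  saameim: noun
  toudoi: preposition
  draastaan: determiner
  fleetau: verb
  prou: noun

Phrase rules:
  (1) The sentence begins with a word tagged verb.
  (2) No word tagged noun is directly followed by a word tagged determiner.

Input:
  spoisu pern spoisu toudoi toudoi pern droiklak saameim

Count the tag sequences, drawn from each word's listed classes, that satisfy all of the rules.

Candidates per position — 1:spoisu {verb,preposition}; 2:pern {determiner,noun}; 3:spoisu {verb,preposition}; 4:toudoi {preposition}; 5:toudoi {preposition}; 6:pern {determiner,noun}; 7:droiklak {determiner}; 8:saameim {noun}.
There are 16 candidate sequences in total.
The sequences that satisfy every rule: verb determiner verb preposition preposition determiner determiner noun; verb determiner preposition preposition preposition determiner determiner noun; verb noun verb preposition preposition determiner determiner noun; verb noun preposition preposition preposition determiner determiner noun.
Count = 4.

4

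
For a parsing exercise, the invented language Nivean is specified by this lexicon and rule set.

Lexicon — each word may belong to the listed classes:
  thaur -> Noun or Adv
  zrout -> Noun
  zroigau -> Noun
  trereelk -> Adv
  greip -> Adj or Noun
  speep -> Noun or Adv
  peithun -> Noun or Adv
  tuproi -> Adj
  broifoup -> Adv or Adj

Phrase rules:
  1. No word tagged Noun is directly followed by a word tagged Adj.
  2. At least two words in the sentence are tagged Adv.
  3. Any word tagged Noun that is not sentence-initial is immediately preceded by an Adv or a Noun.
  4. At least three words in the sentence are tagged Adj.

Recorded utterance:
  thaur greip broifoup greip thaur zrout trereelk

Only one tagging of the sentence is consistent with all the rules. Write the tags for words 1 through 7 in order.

Adv Adj Adj Adj Adv Noun Adv

Candidates per position — 1:thaur {Noun,Adv}; 2:greip {Adj,Noun}; 3:broifoup {Adv,Adj}; 4:greip {Adj,Noun}; 5:thaur {Noun,Adv}; 6:zrout {Noun}; 7:trereelk {Adv}.
Word 2 cannot be Noun — rule 4 would then fail for every completion. It is Adj.
Word 3 cannot be Adv — rule 4 would then fail for every completion. It is Adj.
Word 4 cannot be Noun — rule 3 would then fail for every completion. It is Adj.
Word 5 cannot be Noun — rule 3 would then fail for every completion. It is Adv.
Word 1 cannot be Noun — rule 1 would then fail for every completion. It is Adv.
The only consistent sequence is: Adv Adj Adj Adj Adv Noun Adv.
Checking: rule 1 ✓; rule 2 ✓; rule 3 ✓; rule 4 ✓.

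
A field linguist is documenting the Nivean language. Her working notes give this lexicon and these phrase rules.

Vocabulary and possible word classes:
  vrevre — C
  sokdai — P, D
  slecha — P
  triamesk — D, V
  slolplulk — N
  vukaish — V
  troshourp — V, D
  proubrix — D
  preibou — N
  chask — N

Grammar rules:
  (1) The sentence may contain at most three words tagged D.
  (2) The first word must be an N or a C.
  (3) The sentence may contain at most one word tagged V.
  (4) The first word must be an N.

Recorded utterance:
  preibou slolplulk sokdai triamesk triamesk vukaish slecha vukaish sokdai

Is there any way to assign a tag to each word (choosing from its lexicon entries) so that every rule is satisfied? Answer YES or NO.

NO

Candidates per position — 1:preibou {N}; 2:slolplulk {N}; 3:sokdai {P,D}; 4:triamesk {D,V}; 5:triamesk {D,V}; 6:vukaish {V}; 7:slecha {P}; 8:vukaish {V}; 9:sokdai {P,D}.
Rule 3 cannot be satisfied by any choice of tags from the lexicon.
So there is no consistent tagging.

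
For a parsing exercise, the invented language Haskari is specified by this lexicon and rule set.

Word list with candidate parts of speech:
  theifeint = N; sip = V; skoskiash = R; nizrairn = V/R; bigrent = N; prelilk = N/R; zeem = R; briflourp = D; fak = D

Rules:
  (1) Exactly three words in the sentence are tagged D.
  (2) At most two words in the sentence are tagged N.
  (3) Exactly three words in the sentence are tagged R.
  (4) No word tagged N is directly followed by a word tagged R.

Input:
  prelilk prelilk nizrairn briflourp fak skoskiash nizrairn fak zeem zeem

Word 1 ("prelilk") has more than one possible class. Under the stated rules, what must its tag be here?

Candidates per position — 1:prelilk {N,R}; 2:prelilk {N,R}; 3:nizrairn {V,R}; 4:briflourp {D}; 5:fak {D}; 6:skoskiash {R}; 7:nizrairn {V,R}; 8:fak {D}; 9:zeem {R}; 10:zeem {R}.
At position 1, choosing R makes rule 3 impossible to satisfy; hence N.
At position 2, choosing R makes rule 3 impossible to satisfy; hence N.
At position 3, choosing R makes rule 3 impossible to satisfy; hence V.
At position 7, choosing R makes rule 3 impossible to satisfy; hence V.
That leaves exactly one tagging: N N V D D R V D R R.
Check: rule 1 satisfied; rule 2 satisfied; rule 3 satisfied; rule 4 satisfied.

N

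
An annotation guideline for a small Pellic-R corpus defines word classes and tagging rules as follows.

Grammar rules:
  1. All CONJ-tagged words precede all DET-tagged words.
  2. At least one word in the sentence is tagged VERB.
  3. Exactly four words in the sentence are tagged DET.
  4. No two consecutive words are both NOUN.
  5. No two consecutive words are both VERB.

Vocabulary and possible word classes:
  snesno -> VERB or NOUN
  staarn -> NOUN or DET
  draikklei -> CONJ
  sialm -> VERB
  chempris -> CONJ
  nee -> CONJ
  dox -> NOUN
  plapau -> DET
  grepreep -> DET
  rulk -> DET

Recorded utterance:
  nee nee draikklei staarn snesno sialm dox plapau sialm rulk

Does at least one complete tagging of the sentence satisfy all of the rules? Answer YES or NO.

NO

Candidates per position — 1:nee {CONJ}; 2:nee {CONJ}; 3:draikklei {CONJ}; 4:staarn {NOUN,DET}; 5:snesno {VERB,NOUN}; 6:sialm {VERB}; 7:dox {NOUN}; 8:plapau {DET}; 9:sialm {VERB}; 10:rulk {DET}.
Rule 3 cannot be satisfied by any choice of tags from the lexicon.
So there is no consistent tagging.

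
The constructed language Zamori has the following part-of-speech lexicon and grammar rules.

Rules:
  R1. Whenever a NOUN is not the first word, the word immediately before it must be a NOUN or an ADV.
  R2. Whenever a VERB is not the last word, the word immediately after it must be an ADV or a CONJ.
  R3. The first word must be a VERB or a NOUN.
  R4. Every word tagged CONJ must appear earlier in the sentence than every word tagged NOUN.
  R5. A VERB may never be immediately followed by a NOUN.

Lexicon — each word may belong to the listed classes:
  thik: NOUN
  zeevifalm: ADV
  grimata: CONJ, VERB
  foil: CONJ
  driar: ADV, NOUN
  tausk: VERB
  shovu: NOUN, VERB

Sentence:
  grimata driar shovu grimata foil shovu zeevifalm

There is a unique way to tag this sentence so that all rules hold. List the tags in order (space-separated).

VERB ADV VERB CONJ CONJ VERB ADV

Candidates per position — 1:grimata {CONJ,VERB}; 2:driar {ADV,NOUN}; 3:shovu {NOUN,VERB}; 4:grimata {CONJ,VERB}; 5:foil {CONJ}; 6:shovu {NOUN,VERB}; 7:zeevifalm {ADV}.
Position 1: CONJ is ruled out by rule 3; that leaves VERB.
Position 2: NOUN is ruled out by rule 1; that leaves ADV.
Position 3: NOUN is ruled out by rule 4; that leaves VERB.
Position 4: VERB is ruled out by rule 2; that leaves CONJ.
Position 6: NOUN is ruled out by rule 1; that leaves VERB.
The only consistent sequence is: VERB ADV VERB CONJ CONJ VERB ADV.
Check: rule 1 ✓; rule 2 ✓; rule 3 ✓; rule 4 ✓; rule 5 ✓.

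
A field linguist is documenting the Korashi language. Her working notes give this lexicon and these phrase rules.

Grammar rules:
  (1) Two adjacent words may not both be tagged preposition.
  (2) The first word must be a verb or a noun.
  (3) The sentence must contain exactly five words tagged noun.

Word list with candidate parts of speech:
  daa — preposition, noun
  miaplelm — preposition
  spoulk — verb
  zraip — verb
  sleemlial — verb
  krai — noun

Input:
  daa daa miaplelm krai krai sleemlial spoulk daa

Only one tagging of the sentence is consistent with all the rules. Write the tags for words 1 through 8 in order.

noun noun preposition noun noun verb verb noun

Candidates per position — 1:daa {preposition,noun}; 2:daa {preposition,noun}; 3:miaplelm {preposition}; 4:krai {noun}; 5:krai {noun}; 6:sleemlial {verb}; 7:spoulk {verb}; 8:daa {preposition,noun}.
Word 1 cannot be preposition — rule 2 would then fail for every completion. It is noun.
Word 2 cannot be preposition — rule 1 would then fail for every completion. It is noun.
Word 8 cannot be preposition — rule 3 would then fail for every completion. It is noun.
The only consistent sequence is: noun noun preposition noun noun verb verb noun.
Checking: rule 1 ✓; rule 2 ✓; rule 3 ✓.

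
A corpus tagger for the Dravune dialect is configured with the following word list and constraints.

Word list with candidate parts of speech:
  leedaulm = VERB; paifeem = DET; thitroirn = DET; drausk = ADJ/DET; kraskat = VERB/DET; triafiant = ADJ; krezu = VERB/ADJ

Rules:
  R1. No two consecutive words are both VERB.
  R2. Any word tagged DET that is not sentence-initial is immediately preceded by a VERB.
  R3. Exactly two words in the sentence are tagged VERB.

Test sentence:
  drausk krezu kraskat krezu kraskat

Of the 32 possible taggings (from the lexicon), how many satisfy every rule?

Candidates per position — 1:drausk {ADJ,DET}; 2:krezu {VERB,ADJ}; 3:kraskat {VERB,DET}; 4:krezu {VERB,ADJ}; 5:kraskat {VERB,DET}.
There are 32 candidate sequences in total.
Checking each against the rules leaves 6 sequences.
Count = 6.

6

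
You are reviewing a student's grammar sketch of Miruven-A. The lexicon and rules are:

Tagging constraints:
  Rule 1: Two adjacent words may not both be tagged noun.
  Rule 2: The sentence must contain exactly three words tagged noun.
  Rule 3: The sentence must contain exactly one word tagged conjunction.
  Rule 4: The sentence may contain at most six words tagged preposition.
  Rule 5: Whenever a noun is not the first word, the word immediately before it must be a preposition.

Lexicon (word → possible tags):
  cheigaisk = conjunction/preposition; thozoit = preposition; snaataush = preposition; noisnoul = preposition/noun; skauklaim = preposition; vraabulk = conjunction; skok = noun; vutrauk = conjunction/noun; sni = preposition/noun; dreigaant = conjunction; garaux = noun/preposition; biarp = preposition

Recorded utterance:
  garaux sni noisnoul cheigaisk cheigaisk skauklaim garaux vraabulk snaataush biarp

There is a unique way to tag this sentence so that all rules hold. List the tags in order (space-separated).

noun preposition noun preposition preposition preposition noun conjunction preposition preposition

Candidates per position — 1:garaux {noun,preposition}; 2:sni {preposition,noun}; 3:noisnoul {preposition,noun}; 4:cheigaisk {conjunction,preposition}; 5:cheigaisk {conjunction,preposition}; 6:skauklaim {preposition}; 7:garaux {noun,preposition}; 8:vraabulk {conjunction}; 9:snaataush {preposition}; 10:biarp {preposition}.
At position 4, choosing conjunction makes rule 3 impossible to satisfy; hence preposition.
At position 5, choosing conjunction makes rule 3 impossible to satisfy; hence preposition.
The remaining ambiguous positions (1, 2, 3, 7) are resolved jointly — only one combination satisfies every rule.
So the tagging must be: noun preposition noun preposition preposition preposition noun conjunction preposition preposition.
Verifying each rule — rule 1 holds; rule 2 holds; rule 3 holds; rule 4 holds; rule 5 holds.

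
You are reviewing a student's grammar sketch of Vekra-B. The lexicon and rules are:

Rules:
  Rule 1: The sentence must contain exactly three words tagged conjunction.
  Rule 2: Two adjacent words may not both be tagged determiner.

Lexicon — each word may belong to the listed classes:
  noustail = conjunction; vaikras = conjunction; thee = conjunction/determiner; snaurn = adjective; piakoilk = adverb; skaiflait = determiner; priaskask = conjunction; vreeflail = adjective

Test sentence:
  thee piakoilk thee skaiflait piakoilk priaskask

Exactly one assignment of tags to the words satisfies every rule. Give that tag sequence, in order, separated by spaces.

Candidates per position — 1:thee {conjunction,determiner}; 2:piakoilk {adverb}; 3:thee {conjunction,determiner}; 4:skaiflait {determiner}; 5:piakoilk {adverb}; 6:priaskask {conjunction}.
Position 1: tagging it determiner would leave rule 1 unsatisfiable, so it must be conjunction.
Position 3: tagging it determiner would leave rule 1 unsatisfiable, so it must be conjunction.
So the tagging must be: conjunction adverb conjunction determiner adverb conjunction.
Verifying each rule — rule 1 ✓; rule 2 ✓.

conjunction adverb conjunction determiner adverb conjunction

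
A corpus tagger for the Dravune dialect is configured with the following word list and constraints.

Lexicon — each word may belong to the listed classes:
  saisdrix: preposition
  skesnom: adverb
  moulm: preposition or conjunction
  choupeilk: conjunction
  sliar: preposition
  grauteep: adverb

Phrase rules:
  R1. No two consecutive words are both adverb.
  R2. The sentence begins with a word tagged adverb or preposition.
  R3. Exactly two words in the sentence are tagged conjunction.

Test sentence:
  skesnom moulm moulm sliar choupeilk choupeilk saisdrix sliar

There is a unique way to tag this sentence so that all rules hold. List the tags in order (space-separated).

Candidates per position — 1:skesnom {adverb}; 2:moulm {preposition,conjunction}; 3:moulm {preposition,conjunction}; 4:sliar {preposition}; 5:choupeilk {conjunction}; 6:choupeilk {conjunction}; 7:saisdrix {preposition}; 8:sliar {preposition}.
Position 2: conjunction is ruled out by rule 3; that leaves preposition.
Position 3: conjunction is ruled out by rule 3; that leaves preposition.
That leaves exactly one tagging: adverb preposition preposition preposition conjunction conjunction preposition preposition.
Verifying each rule — rule 1 satisfied; rule 2 satisfied; rule 3 satisfied.

adverb preposition preposition preposition conjunction conjunction preposition preposition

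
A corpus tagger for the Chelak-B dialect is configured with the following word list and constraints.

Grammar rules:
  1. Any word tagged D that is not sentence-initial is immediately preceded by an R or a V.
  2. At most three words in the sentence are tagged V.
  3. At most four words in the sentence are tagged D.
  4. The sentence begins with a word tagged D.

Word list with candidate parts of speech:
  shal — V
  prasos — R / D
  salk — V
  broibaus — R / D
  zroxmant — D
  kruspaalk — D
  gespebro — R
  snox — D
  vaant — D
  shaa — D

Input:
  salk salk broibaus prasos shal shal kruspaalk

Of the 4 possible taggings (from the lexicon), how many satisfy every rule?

0

Candidates per position — 1:salk {V}; 2:salk {V}; 3:broibaus {R,D}; 4:prasos {R,D}; 5:shal {V}; 6:shal {V}; 7:kruspaalk {D}.
There are 4 candidate sequences in total.
Rule 2 cannot be satisfied by any choice of tags from the lexicon.
So there is no consistent tagging.
Count = 0.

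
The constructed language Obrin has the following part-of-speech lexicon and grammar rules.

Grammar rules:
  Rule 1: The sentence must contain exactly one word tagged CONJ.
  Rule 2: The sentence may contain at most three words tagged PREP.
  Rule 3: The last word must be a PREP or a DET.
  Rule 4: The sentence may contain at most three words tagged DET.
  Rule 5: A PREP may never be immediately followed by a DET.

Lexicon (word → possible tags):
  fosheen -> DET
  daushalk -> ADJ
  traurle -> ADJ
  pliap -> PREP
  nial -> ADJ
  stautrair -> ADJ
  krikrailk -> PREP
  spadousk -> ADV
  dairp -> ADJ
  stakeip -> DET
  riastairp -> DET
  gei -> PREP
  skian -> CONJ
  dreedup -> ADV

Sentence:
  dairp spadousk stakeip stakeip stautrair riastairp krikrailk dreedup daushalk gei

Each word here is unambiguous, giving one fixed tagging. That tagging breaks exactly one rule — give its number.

1

Fixed tagging: ADJ ADV DET DET ADJ DET PREP ADV ADJ PREP.
Rule check: R1 fail, R2 pass, R3 pass, R4 pass, R5 pass.
Only rule 1 fails.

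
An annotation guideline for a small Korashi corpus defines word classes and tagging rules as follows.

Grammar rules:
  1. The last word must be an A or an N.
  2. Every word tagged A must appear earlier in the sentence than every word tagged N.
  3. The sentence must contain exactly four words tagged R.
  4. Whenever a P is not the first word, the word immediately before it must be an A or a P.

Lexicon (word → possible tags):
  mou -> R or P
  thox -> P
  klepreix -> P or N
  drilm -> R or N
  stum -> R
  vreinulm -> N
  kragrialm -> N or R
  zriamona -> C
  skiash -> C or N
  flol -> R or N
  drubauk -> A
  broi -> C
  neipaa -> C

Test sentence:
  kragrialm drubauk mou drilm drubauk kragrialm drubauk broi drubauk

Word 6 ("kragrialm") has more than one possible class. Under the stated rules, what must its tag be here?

R

Candidates per position — 1:kragrialm {N,R}; 2:drubauk {A}; 3:mou {R,P}; 4:drilm {R,N}; 5:drubauk {A}; 6:kragrialm {N,R}; 7:drubauk {A}; 8:broi {C}; 9:drubauk {A}.
At position 1, choosing N makes rule 2 impossible to satisfy; hence R.
At position 3, choosing P makes rule 3 impossible to satisfy; hence R.
At position 4, choosing N makes rule 2 impossible to satisfy; hence R.
At position 6, choosing N makes rule 2 impossible to satisfy; hence R.
That leaves exactly one tagging: R A R R A R A C A.
Checking: rule 1 ok; rule 2 ok; rule 3 ok; rule 4 ok.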